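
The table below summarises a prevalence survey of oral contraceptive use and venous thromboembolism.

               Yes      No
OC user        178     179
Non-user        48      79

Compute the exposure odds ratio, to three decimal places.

1.637

Cells: a = 178, b = 179, c = 48, d = 79.
OR = (a·d)/(b·c) = (178 × 79) / (179 × 48) = 14062 / 8592 = 1.63664
The odds of venous thromboembolism are about 1.64 times as high in the oc user group.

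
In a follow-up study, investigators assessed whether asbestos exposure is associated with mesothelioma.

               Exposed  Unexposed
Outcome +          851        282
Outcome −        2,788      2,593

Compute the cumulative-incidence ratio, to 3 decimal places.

Reading the table with exposure as columns: a = 851 (Exposed, case), b = 2788 (Exposed, non-case), c = 282 (Unexposed, case), d = 2593.
Risk in exposed = 851/3639 = 0.23386; risk in unexposed = 282/2875 = 0.09809.
RR = 0.23386 / 0.09809 = 2.38416
The risk among the exposed is 2.38 times that among the unexposed.

2.384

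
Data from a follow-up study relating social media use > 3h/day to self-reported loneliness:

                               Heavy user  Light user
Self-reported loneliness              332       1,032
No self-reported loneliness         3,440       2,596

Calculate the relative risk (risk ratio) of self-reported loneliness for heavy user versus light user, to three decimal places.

Reading the table with exposure as columns: a = 332 (Heavy user, case), b = 3440 (Heavy user, non-case), c = 1032 (Light user, case), d = 2596.
Risk in exposed = 332/3772 = 0.08802; risk in unexposed = 1032/3628 = 0.28445.
RR = 0.08802 / 0.28445 = 0.30942
The risk is 69% lower among the exposed than among the unexposed.

0.309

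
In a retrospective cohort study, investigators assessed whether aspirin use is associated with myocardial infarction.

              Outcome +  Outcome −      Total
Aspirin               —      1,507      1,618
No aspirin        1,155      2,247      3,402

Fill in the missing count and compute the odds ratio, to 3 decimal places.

0.143

The missing cell is in the exposed row: 1618 − 1507 = 111.
So a = 111, b = 1507, c = 1155, d = 2247.
OR = (a·d)/(b·c) = (111 × 2247) / (1507 × 1155) = 249417 / 1740585 = 0.14329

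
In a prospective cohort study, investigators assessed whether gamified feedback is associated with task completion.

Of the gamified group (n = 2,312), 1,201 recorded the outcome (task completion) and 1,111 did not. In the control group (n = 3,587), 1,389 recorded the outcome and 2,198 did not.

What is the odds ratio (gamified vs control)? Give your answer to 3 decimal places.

1.711

From the description: a = 1201, b = 1111, c = 1389, d = 2198.
OR = (a·d)/(b·c) = (1201 × 2198) / (1111 × 1389) = 2639798 / 1543179 = 1.71062
The odds of task completion are about 1.71 times as high in the gamified group.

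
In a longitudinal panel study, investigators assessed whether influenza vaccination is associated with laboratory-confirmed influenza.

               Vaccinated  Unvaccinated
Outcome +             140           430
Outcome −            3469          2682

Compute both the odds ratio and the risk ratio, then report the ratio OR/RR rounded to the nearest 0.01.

0.90

Reading the table with exposure as columns: a = 140 (Vaccinated, case), b = 3469 (Vaccinated, non-case), c = 430 (Unvaccinated, case), d = 2682.
OR = (140·2682)/(3469·430) = 375480/1491670 = 0.25172
Risk in exposed = 140/3609 = 0.03879; risk in unexposed = 430/3112 = 0.13817; RR = 0.28075
OR/RR = 0.25172 / 0.28075 = 0.89661
The outcome is not rare, so the OR lies further from 1 than the RR.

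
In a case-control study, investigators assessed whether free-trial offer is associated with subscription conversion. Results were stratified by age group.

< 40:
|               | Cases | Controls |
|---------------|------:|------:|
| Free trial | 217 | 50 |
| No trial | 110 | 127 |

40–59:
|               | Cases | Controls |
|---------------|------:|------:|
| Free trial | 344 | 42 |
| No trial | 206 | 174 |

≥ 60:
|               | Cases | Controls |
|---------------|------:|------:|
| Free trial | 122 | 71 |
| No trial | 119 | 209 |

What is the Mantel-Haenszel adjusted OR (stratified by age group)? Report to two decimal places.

4.73

OR_MH = Σ(aᵢdᵢ/nᵢ) / Σ(bᵢcᵢ/nᵢ), where nᵢ is the stratum total.
Stratum 1 (< 40): n = 504; a·d/n = 217·127/504 = 54.6806; b·c/n = 50·110/504 = 10.9127
Stratum 2 (40–59): n = 766; a·d/n = 344·174/766 = 78.1410; b·c/n = 42·206/766 = 11.2950
Stratum 3 (≥ 60): n = 521; a·d/n = 122·209/521 = 48.9405; b·c/n = 71·119/521 = 16.2169
OR_MH = (54.6806 + 78.1410 + 48.9405) / (10.9127 + 11.2950 + 16.2169) = 181.7620 / 38.4246 = 4.73035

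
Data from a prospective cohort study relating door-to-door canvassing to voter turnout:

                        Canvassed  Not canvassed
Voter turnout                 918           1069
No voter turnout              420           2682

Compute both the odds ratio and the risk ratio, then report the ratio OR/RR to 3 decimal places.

Reading the table with exposure as columns: a = 918 (Canvassed, case), b = 420 (Canvassed, non-case), c = 1069 (Not canvassed, case), d = 2682.
OR = (918·2682)/(420·1069) = 2462076/448980 = 5.48371
Risk in exposed = 918/1338 = 0.68610; risk in unexposed = 1069/3751 = 0.28499; RR = 2.40744
OR/RR = 5.48371 / 2.40744 = 2.27782
The outcome is not rare, so the OR lies further from 1 than the RR.

2.278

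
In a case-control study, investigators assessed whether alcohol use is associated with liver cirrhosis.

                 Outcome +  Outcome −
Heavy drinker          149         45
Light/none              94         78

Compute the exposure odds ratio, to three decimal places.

Cells: a = 149, b = 45, c = 94, d = 78.
OR = (a·d)/(b·c) = (149 × 78) / (45 × 94) = 11622 / 4230 = 2.74752
The odds of liver cirrhosis are about 2.75 times as high in the heavy drinker group.

2.748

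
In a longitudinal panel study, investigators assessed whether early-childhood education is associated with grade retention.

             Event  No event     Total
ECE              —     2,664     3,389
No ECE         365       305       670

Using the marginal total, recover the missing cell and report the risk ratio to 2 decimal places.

0.39

The missing cell is in the exposed row: 3389 − 2664 = 725.
So a = 725, b = 2664, c = 365, d = 305.
RR = [a/(a+b)] / [c/(c+d)] = (725/3389) / (365/670) = 0.21393/0.54478 = 0.39269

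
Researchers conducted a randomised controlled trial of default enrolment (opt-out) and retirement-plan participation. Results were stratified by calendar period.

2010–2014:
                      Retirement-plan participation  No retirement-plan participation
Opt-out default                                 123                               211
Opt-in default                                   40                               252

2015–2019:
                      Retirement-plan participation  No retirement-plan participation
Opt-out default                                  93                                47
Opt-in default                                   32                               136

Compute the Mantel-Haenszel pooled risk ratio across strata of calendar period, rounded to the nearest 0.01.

3.01

RR_MH = Σ(aᵢ·n₀ᵢ/nᵢ) / Σ(cᵢ·n₁ᵢ/nᵢ), with n₁ᵢ = aᵢ+bᵢ (exposed), n₀ᵢ = cᵢ+dᵢ (unexposed), nᵢ = n₁ᵢ+n₀ᵢ.
Stratum 1 (2010–2014): n₁ = 334, n₀ = 292, n = 626; a·n₀/n = 123·292/626 = 57.3738; c·n₁/n = 40·334/626 = 21.3419
Stratum 2 (2015–2019): n₁ = 140, n₀ = 168, n = 308; a·n₀/n = 93·168/308 = 50.7273; c·n₁/n = 32·140/308 = 14.5455
RR_MH = (57.3738 + 50.7273) / (21.3419 + 14.5455) = 108.1011 / 35.8873 = 3.01224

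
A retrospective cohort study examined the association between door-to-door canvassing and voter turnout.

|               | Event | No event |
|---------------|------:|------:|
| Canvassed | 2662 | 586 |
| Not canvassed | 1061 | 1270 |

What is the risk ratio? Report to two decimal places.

1.80

Cells: a = 2662, b = 586, c = 1061, d = 1270.
Risk in exposed = 2662/3248 = 0.81958; risk in unexposed = 1061/2331 = 0.45517.
RR = 0.81958 / 0.45517 = 1.80061
The risk among the exposed is 1.80 times that among the unexposed.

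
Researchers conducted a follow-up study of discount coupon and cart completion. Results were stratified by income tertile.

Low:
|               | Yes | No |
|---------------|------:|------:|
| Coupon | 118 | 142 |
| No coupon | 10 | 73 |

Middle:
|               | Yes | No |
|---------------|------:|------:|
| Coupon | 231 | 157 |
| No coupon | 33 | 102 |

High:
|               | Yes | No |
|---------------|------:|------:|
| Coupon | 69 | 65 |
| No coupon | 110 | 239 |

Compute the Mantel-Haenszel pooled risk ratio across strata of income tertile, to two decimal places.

2.21

RR_MH = Σ(aᵢ·n₀ᵢ/nᵢ) / Σ(cᵢ·n₁ᵢ/nᵢ), with n₁ᵢ = aᵢ+bᵢ (exposed), n₀ᵢ = cᵢ+dᵢ (unexposed), nᵢ = n₁ᵢ+n₀ᵢ.
Stratum 1 (Low): n₁ = 260, n₀ = 83, n = 343; a·n₀/n = 118·83/343 = 28.5539; c·n₁/n = 10·260/343 = 7.5802
Stratum 2 (Middle): n₁ = 388, n₀ = 135, n = 523; a·n₀/n = 231·135/523 = 59.6272; c·n₁/n = 33·388/523 = 24.4818
Stratum 3 (High): n₁ = 134, n₀ = 349, n = 483; a·n₀/n = 69·349/483 = 49.8571; c·n₁/n = 110·134/483 = 30.5176
RR_MH = (28.5539 + 59.6272 + 49.8571) / (7.5802 + 24.4818 + 30.5176) = 138.0382 / 62.5796 = 2.20580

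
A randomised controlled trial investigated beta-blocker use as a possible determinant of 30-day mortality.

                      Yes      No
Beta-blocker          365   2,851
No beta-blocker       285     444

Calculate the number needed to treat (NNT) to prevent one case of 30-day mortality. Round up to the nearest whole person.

4

Risk in treated group = 365/3216 = 0.11350; risk in control = 285/729 = 0.39095.
Absolute risk reduction = 0.39095 − 0.11350 = 0.27745
NNT = 1 / ARR = 1 / 0.27745 = 3.604 → round up → 4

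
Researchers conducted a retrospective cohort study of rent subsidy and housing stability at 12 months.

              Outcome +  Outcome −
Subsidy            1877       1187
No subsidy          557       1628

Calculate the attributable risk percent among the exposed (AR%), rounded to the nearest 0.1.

58.4

Cells: a = 1877, b = 1187, c = 557, d = 1628.
Risk in exposed = 1877/3064 = 0.61260; risk in unexposed = 557/2185 = 0.25492.
RR = 0.61260/0.25492 = 2.40310
AR% = (RR − 1)/RR × 100 = (2.40310 − 1)/2.40310 × 100 = 58.3871%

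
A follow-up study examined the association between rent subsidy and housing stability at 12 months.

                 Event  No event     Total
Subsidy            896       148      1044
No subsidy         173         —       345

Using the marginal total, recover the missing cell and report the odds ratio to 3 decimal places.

The missing cell is in the unexposed row: 345 − 173 = 172.
So a = 896, b = 148, c = 173, d = 172.
OR = (a·d)/(b·c) = (896 × 172) / (148 × 173) = 154112 / 25604 = 6.01906

6.019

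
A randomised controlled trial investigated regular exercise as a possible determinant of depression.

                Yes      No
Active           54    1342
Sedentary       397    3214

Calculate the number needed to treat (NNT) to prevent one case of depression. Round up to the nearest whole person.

Risk in treated group = 54/1396 = 0.03868; risk in control = 397/3611 = 0.10994.
Absolute risk reduction = 0.10994 − 0.03868 = 0.07126
NNT = 1 / ARR = 1 / 0.07126 = 14.033 → round up → 15

15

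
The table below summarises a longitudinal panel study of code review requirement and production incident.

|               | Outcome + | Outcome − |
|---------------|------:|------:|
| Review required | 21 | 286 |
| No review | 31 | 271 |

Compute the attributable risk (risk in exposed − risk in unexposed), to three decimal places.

-0.034

Cells: a = 21, b = 286, c = 31, d = 271.
Risk in exposed = 21/307 = 0.068404; risk in unexposed = 31/302 = 0.102649.
Risk difference = 0.068404 − 0.102649 = -0.034245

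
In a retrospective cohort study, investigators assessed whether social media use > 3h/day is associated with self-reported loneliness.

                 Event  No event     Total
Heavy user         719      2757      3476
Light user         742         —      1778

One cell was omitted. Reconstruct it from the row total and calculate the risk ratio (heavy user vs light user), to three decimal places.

0.496

The missing cell is in the unexposed row: 1778 − 742 = 1036.
So a = 719, b = 2757, c = 742, d = 1036.
RR = [a/(a+b)] / [c/(c+d)] = (719/3476) / (742/1778) = 0.20685/0.41732 = 0.49565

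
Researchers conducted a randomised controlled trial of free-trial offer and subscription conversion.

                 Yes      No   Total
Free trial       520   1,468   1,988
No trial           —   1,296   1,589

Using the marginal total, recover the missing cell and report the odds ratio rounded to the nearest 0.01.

The missing cell is in the unexposed row: 1589 − 1296 = 293.
So a = 520, b = 1468, c = 293, d = 1296.
OR = (a·d)/(b·c) = (520 × 1296) / (1468 × 293) = 673920 / 430124 = 1.56680

1.57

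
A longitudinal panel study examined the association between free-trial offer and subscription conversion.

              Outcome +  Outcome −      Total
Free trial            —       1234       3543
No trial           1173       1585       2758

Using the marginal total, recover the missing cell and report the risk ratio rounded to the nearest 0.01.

The missing cell is in the exposed row: 3543 − 1234 = 2309.
So a = 2309, b = 1234, c = 1173, d = 1585.
RR = [a/(a+b)] / [c/(c+d)] = (2309/3543) / (1173/2758) = 0.65171/0.42531 = 1.53232

1.53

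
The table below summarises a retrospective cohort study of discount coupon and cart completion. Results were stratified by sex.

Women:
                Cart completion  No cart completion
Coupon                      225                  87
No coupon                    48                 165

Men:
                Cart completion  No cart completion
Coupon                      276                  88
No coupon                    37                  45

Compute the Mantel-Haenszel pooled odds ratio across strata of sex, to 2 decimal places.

6.46

OR_MH = Σ(aᵢdᵢ/nᵢ) / Σ(bᵢcᵢ/nᵢ), where nᵢ is the stratum total.
Stratum 1 (Women): n = 525; a·d/n = 225·165/525 = 70.7143; b·c/n = 87·48/525 = 7.9543
Stratum 2 (Men): n = 446; a·d/n = 276·45/446 = 27.8475; b·c/n = 88·37/446 = 7.3004
OR_MH = (70.7143 + 27.8475) / (7.9543 + 7.3004) = 98.5618 / 15.2547 = 6.46106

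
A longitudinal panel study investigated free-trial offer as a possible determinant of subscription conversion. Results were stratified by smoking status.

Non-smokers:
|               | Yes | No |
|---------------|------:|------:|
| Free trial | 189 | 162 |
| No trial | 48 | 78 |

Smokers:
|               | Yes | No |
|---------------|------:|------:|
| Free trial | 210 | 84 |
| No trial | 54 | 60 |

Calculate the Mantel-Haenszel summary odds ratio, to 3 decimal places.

OR_MH = Σ(aᵢdᵢ/nᵢ) / Σ(bᵢcᵢ/nᵢ), where nᵢ is the stratum total.
Stratum 1 (Non-smokers): n = 477; a·d/n = 189·78/477 = 30.9057; b·c/n = 162·48/477 = 16.3019
Stratum 2 (Smokers): n = 408; a·d/n = 210·60/408 = 30.8824; b·c/n = 84·54/408 = 11.1176
OR_MH = (30.9057 + 30.8824) / (16.3019 + 11.1176) = 61.7880 / 27.4195 = 2.25343

2.253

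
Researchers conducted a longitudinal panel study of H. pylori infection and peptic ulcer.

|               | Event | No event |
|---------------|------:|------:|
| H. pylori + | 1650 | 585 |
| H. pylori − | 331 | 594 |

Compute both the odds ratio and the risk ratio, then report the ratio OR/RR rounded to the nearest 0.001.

Cells: a = 1650, b = 585, c = 331, d = 594.
OR = (1650·594)/(585·331) = 980100/193635 = 5.06158
Risk in exposed = 1650/2235 = 0.73826; risk in unexposed = 331/925 = 0.35784; RR = 2.06310
OR/RR = 5.06158 / 2.06310 = 2.45339
The outcome is not rare, so the OR lies further from 1 than the RR.

2.453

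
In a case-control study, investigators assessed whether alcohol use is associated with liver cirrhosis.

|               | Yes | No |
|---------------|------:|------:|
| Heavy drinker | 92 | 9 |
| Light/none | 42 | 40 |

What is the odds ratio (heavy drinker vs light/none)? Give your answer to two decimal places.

Cells: a = 92, b = 9, c = 42, d = 40.
OR = (a·d)/(b·c) = (92 × 40) / (9 × 42) = 3680 / 378 = 9.73545
The odds of liver cirrhosis are about 9.74 times as high in the heavy drinker group.

9.74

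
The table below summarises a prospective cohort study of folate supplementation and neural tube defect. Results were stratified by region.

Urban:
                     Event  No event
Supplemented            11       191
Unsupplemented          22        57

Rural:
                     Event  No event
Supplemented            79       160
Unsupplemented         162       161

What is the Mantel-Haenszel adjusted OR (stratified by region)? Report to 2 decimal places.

OR_MH = Σ(aᵢdᵢ/nᵢ) / Σ(bᵢcᵢ/nᵢ), where nᵢ is the stratum total.
Stratum 1 (Urban): n = 281; a·d/n = 11·57/281 = 2.2313; b·c/n = 191·22/281 = 14.9537
Stratum 2 (Rural): n = 562; a·d/n = 79·161/562 = 22.6317; b·c/n = 160·162/562 = 46.1210
OR_MH = (2.2313 + 22.6317) / (14.9537 + 46.1210) = 24.8630 / 61.0747 = 0.40709

0.41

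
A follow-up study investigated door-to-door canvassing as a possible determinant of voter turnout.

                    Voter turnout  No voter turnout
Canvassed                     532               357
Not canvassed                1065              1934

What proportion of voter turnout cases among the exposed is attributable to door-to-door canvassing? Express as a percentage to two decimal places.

40.66

Cells: a = 532, b = 357, c = 1065, d = 1934.
Risk in exposed = 532/889 = 0.59843; risk in unexposed = 1065/2999 = 0.35512.
RR = 0.59843/0.35512 = 1.68514
AR% = (RR − 1)/RR × 100 = (1.68514 − 1)/1.68514 × 100 = 40.6579%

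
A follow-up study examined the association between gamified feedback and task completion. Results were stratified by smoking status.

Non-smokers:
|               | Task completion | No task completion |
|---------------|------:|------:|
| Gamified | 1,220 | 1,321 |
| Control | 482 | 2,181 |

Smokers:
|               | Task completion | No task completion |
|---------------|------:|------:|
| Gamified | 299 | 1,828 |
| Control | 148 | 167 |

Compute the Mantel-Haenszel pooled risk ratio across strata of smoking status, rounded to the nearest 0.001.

RR_MH = Σ(aᵢ·n₀ᵢ/nᵢ) / Σ(cᵢ·n₁ᵢ/nᵢ), with n₁ᵢ = aᵢ+bᵢ (exposed), n₀ᵢ = cᵢ+dᵢ (unexposed), nᵢ = n₁ᵢ+n₀ᵢ.
Stratum 1 (Non-smokers): n₁ = 2541, n₀ = 2663, n = 5204; a·n₀/n = 1220·2663/5204 = 624.3005; c·n₁/n = 482·2541/5204 = 235.3501
Stratum 2 (Smokers): n₁ = 2127, n₀ = 315, n = 2442; a·n₀/n = 299·315/2442 = 38.5688; c·n₁/n = 148·2127/2442 = 128.9091
RR_MH = (624.3005 + 38.5688) / (235.3501 + 128.9091) = 662.8693 / 364.2592 = 1.81977

1.820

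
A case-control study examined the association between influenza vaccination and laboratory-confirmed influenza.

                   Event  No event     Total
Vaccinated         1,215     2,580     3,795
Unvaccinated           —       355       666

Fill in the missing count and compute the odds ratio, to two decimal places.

The missing cell is in the unexposed row: 666 − 355 = 311.
So a = 1215, b = 2580, c = 311, d = 355.
OR = (a·d)/(b·c) = (1215 × 355) / (2580 × 311) = 431325 / 802380 = 0.53756

0.54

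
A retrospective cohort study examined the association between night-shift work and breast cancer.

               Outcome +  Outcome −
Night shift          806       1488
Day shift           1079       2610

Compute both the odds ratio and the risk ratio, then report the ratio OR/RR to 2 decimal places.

Cells: a = 806, b = 1488, c = 1079, d = 2610.
OR = (806·2610)/(1488·1079) = 2103660/1605552 = 1.31024
Risk in exposed = 806/2294 = 0.35135; risk in unexposed = 1079/3689 = 0.29249; RR = 1.20124
OR/RR = 1.31024 / 1.20124 = 1.09074
The outcome is not rare, so the OR lies further from 1 than the RR.

1.09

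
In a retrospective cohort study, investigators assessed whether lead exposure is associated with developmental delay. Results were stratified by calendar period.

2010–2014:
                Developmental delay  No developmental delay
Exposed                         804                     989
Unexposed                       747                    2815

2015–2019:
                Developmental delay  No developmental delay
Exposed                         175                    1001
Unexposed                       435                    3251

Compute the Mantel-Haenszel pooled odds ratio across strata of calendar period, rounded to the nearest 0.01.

OR_MH = Σ(aᵢdᵢ/nᵢ) / Σ(bᵢcᵢ/nᵢ), where nᵢ is the stratum total.
Stratum 1 (2010–2014): n = 5355; a·d/n = 804·2815/5355 = 422.6443; b·c/n = 989·747/5355 = 137.9613
Stratum 2 (2015–2019): n = 4862; a·d/n = 175·3251/4862 = 117.0146; b·c/n = 1001·435/4862 = 89.5588
OR_MH = (422.6443 + 117.0146) / (137.9613 + 89.5588) = 539.6589 / 227.5202 = 2.37192

2.37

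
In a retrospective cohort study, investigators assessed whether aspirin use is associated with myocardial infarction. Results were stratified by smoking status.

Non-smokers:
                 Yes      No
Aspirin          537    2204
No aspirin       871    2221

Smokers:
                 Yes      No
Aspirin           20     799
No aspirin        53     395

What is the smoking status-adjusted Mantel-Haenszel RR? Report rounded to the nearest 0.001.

RR_MH = Σ(aᵢ·n₀ᵢ/nᵢ) / Σ(cᵢ·n₁ᵢ/nᵢ), with n₁ᵢ = aᵢ+bᵢ (exposed), n₀ᵢ = cᵢ+dᵢ (unexposed), nᵢ = n₁ᵢ+n₀ᵢ.
Stratum 1 (Non-smokers): n₁ = 2741, n₀ = 3092, n = 5833; a·n₀/n = 537·3092/5833 = 284.6570; c·n₁/n = 871·2741/5833 = 409.2938
Stratum 2 (Smokers): n₁ = 819, n₀ = 448, n = 1267; a·n₀/n = 20·448/1267 = 7.0718; c·n₁/n = 53·819/1267 = 34.2597
RR_MH = (284.6570 + 7.0718) / (409.2938 + 34.2597) = 291.7288 / 443.5535 = 0.65771

0.658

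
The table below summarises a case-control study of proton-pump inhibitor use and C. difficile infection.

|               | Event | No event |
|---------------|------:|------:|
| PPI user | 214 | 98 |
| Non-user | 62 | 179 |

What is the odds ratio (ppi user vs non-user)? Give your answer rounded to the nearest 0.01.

6.30

Cells: a = 214, b = 98, c = 62, d = 179.
OR = (a·d)/(b·c) = (214 × 179) / (98 × 62) = 38306 / 6076 = 6.30448
The odds of C. difficile infection are about 6.30 times as high in the ppi user group.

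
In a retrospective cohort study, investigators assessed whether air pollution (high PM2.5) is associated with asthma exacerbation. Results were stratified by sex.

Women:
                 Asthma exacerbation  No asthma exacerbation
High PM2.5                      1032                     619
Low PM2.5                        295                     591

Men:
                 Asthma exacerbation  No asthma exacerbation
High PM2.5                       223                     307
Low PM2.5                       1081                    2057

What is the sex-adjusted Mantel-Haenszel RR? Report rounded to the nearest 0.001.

RR_MH = Σ(aᵢ·n₀ᵢ/nᵢ) / Σ(cᵢ·n₁ᵢ/nᵢ), with n₁ᵢ = aᵢ+bᵢ (exposed), n₀ᵢ = cᵢ+dᵢ (unexposed), nᵢ = n₁ᵢ+n₀ᵢ.
Stratum 1 (Women): n₁ = 1651, n₀ = 886, n = 2537; a·n₀/n = 1032·886/2537 = 360.4068; c·n₁/n = 295·1651/2537 = 191.9767
Stratum 2 (Men): n₁ = 530, n₀ = 3138, n = 3668; a·n₀/n = 223·3138/3668 = 190.7781; c·n₁/n = 1081·530/3668 = 156.1968
RR_MH = (360.4068 + 190.7781) / (191.9767 + 156.1968) = 551.1849 / 348.1736 = 1.58307

1.583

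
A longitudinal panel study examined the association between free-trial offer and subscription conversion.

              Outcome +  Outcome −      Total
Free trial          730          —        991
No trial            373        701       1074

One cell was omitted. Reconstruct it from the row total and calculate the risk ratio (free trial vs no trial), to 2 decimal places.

The missing cell is in the exposed row: 991 − 730 = 261.
So a = 730, b = 261, c = 373, d = 701.
RR = [a/(a+b)] / [c/(c+d)] = (730/991) / (373/1074) = 0.73663/0.34730 = 2.12102

2.12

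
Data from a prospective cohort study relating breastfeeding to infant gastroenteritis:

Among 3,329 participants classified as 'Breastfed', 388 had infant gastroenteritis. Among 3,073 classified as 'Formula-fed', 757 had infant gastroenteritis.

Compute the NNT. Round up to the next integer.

Risk in treated group = 388/3329 = 0.11655; risk in control = 757/3073 = 0.24634.
Absolute risk reduction = 0.24634 − 0.11655 = 0.12979
NNT = 1 / ARR = 1 / 0.12979 = 7.705 → round up → 8

8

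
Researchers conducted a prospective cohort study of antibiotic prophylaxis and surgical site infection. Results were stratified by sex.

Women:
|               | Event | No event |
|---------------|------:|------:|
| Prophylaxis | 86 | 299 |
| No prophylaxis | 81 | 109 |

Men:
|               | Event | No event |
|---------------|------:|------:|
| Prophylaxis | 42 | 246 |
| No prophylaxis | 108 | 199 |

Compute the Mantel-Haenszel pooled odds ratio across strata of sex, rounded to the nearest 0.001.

0.350

OR_MH = Σ(aᵢdᵢ/nᵢ) / Σ(bᵢcᵢ/nᵢ), where nᵢ is the stratum total.
Stratum 1 (Women): n = 575; a·d/n = 86·109/575 = 16.3026; b·c/n = 299·81/575 = 42.1200
Stratum 2 (Men): n = 595; a·d/n = 42·199/595 = 14.0471; b·c/n = 246·108/595 = 44.6521
OR_MH = (16.3026 + 14.0471) / (42.1200 + 44.6521) = 30.3497 / 86.7721 = 0.34976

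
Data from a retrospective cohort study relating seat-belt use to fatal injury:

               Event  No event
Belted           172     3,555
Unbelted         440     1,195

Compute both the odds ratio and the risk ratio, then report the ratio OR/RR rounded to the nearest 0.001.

0.766

Cells: a = 172, b = 3555, c = 440, d = 1195.
OR = (172·1195)/(3555·440) = 205540/1564200 = 0.13140
Risk in exposed = 172/3727 = 0.04615; risk in unexposed = 440/1635 = 0.26911; RR = 0.17149
OR/RR = 0.13140 / 0.17149 = 0.76625
The outcome is not rare, so the OR lies further from 1 than the RR.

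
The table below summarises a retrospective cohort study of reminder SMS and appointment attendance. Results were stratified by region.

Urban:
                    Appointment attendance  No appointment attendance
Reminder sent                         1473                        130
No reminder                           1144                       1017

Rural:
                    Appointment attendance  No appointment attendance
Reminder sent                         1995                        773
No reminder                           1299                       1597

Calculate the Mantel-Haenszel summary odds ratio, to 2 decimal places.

OR_MH = Σ(aᵢdᵢ/nᵢ) / Σ(bᵢcᵢ/nᵢ), where nᵢ is the stratum total.
Stratum 1 (Urban): n = 3764; a·d/n = 1473·1017/3764 = 397.9918; b·c/n = 130·1144/3764 = 39.5112
Stratum 2 (Rural): n = 5664; a·d/n = 1995·1597/5664 = 562.5026; b·c/n = 773·1299/5664 = 177.2823
OR_MH = (397.9918 + 562.5026) / (39.5112 + 177.2823) = 960.4944 / 216.7935 = 4.43046

4.43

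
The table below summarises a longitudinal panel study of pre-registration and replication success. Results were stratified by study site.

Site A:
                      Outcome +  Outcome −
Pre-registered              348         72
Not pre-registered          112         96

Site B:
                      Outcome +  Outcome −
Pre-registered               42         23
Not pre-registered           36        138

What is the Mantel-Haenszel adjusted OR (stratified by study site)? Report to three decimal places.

OR_MH = Σ(aᵢdᵢ/nᵢ) / Σ(bᵢcᵢ/nᵢ), where nᵢ is the stratum total.
Stratum 1 (Site A): n = 628; a·d/n = 348·96/628 = 53.1975; b·c/n = 72·112/628 = 12.8408
Stratum 2 (Site B): n = 239; a·d/n = 42·138/239 = 24.2510; b·c/n = 23·36/239 = 3.4644
OR_MH = (53.1975 + 24.2510) / (12.8408 + 3.4644) = 77.4485 / 16.3052 = 4.74993

4.750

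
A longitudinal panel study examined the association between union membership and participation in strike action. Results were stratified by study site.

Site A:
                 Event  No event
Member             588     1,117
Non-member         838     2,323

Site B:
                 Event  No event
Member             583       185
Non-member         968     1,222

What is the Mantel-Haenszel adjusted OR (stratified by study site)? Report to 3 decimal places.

OR_MH = Σ(aᵢdᵢ/nᵢ) / Σ(bᵢcᵢ/nᵢ), where nᵢ is the stratum total.
Stratum 1 (Site A): n = 4866; a·d/n = 588·2323/4866 = 280.7078; b·c/n = 1117·838/4866 = 192.3646
Stratum 2 (Site B): n = 2958; a·d/n = 583·1222/2958 = 240.8472; b·c/n = 185·968/2958 = 60.5409
OR_MH = (280.7078 + 240.8472) / (192.3646 + 60.5409) = 521.5550 / 252.9055 = 2.06225

2.062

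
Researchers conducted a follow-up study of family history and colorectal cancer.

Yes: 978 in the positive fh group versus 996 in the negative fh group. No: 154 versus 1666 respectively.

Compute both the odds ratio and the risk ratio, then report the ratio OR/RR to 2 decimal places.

From the description: a = 978, b = 154, c = 996, d = 1666.
OR = (978·1666)/(154·996) = 1629348/153384 = 10.62267
Risk in exposed = 978/1132 = 0.86396; risk in unexposed = 996/2662 = 0.37415; RR = 2.30909
OR/RR = 10.62267 / 2.30909 = 4.60037
The outcome is not rare, so the OR lies further from 1 than the RR.

4.60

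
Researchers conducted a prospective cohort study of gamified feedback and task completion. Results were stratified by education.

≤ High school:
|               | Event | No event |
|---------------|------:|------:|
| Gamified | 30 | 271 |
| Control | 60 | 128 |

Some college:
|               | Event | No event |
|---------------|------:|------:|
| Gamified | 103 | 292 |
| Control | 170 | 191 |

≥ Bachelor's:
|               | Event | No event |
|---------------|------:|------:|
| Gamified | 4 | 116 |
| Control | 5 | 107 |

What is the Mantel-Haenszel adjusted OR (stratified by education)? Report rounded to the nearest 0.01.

OR_MH = Σ(aᵢdᵢ/nᵢ) / Σ(bᵢcᵢ/nᵢ), where nᵢ is the stratum total.
Stratum 1 (≤ High school): n = 489; a·d/n = 30·128/489 = 7.8528; b·c/n = 271·60/489 = 33.2515
Stratum 2 (Some college): n = 756; a·d/n = 103·191/756 = 26.0225; b·c/n = 292·170/756 = 65.6614
Stratum 3 (≥ Bachelor's): n = 232; a·d/n = 4·107/232 = 1.8448; b·c/n = 116·5/232 = 2.5000
OR_MH = (7.8528 + 26.0225 + 1.8448) / (33.2515 + 65.6614 + 2.5000) = 35.7201 / 101.4129 = 0.35222

0.35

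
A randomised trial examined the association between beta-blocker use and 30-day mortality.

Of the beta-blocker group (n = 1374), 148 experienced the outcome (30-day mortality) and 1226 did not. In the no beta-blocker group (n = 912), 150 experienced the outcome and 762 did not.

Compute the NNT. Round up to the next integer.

Risk in treated group = 148/1374 = 0.10771; risk in control = 150/912 = 0.16447.
Absolute risk reduction = 0.16447 − 0.10771 = 0.05676
NNT = 1 / ARR = 1 / 0.05676 = 17.618 → round up → 18

18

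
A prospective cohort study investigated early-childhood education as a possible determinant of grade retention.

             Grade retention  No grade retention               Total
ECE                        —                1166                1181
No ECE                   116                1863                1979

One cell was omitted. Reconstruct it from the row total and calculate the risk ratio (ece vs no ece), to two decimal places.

0.22

The missing cell is in the exposed row: 1181 − 1166 = 15.
So a = 15, b = 1166, c = 116, d = 1863.
RR = [a/(a+b)] / [c/(c+d)] = (15/1181) / (116/1979) = 0.01270/0.05862 = 0.21669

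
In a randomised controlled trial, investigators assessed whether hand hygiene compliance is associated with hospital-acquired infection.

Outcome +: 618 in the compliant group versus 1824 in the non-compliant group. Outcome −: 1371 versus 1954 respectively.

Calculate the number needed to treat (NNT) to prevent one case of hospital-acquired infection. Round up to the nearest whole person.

Risk in treated group = 618/1989 = 0.31071; risk in control = 1824/3778 = 0.48280.
Absolute risk reduction = 0.48280 − 0.31071 = 0.17209
NNT = 1 / ARR = 1 / 0.17209 = 5.811 → round up → 6

6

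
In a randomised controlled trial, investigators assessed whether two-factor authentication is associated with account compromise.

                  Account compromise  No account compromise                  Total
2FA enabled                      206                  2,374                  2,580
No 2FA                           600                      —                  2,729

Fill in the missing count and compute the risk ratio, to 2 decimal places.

The missing cell is in the unexposed row: 2729 − 600 = 2129.
So a = 206, b = 2374, c = 600, d = 2129.
RR = [a/(a+b)] / [c/(c+d)] = (206/2580) / (600/2729) = 0.07984/0.21986 = 0.36316

0.36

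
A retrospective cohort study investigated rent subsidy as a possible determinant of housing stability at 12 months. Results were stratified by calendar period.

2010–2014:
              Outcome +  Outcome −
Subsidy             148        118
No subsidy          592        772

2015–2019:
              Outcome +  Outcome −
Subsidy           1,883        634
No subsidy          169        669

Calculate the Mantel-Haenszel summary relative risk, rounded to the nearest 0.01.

RR_MH = Σ(aᵢ·n₀ᵢ/nᵢ) / Σ(cᵢ·n₁ᵢ/nᵢ), with n₁ᵢ = aᵢ+bᵢ (exposed), n₀ᵢ = cᵢ+dᵢ (unexposed), nᵢ = n₁ᵢ+n₀ᵢ.
Stratum 1 (2010–2014): n₁ = 266, n₀ = 1364, n = 1630; a·n₀/n = 148·1364/1630 = 123.8479; c·n₁/n = 592·266/1630 = 96.6086
Stratum 2 (2015–2019): n₁ = 2517, n₀ = 838, n = 3355; a·n₀/n = 1883·838/3355 = 470.3291; c·n₁/n = 169·2517/3355 = 126.7878
RR_MH = (123.8479 + 470.3291) / (96.6086 + 126.7878) = 594.1769 / 223.3964 = 2.65974

2.66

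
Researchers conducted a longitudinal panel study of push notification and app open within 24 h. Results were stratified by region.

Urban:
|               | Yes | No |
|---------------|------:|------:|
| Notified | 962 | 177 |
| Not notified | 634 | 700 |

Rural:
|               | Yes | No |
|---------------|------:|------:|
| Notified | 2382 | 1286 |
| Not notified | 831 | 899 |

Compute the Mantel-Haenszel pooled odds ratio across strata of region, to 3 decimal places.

OR_MH = Σ(aᵢdᵢ/nᵢ) / Σ(bᵢcᵢ/nᵢ), where nᵢ is the stratum total.
Stratum 1 (Urban): n = 2473; a·d/n = 962·700/2473 = 272.3008; b·c/n = 177·634/2473 = 45.3773
Stratum 2 (Rural): n = 5398; a·d/n = 2382·899/5398 = 396.7058; b·c/n = 1286·831/5398 = 197.9744
OR_MH = (272.3008 + 396.7058) / (45.3773 + 197.9744) = 669.0067 / 243.3517 = 2.74913

2.749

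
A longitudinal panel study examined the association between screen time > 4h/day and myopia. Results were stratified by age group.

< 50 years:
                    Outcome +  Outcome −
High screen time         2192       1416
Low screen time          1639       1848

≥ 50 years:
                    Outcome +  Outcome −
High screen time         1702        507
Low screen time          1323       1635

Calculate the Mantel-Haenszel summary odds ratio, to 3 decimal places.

OR_MH = Σ(aᵢdᵢ/nᵢ) / Σ(bᵢcᵢ/nᵢ), where nᵢ is the stratum total.
Stratum 1 (< 50 years): n = 7095; a·d/n = 2192·1848/7095 = 570.9395; b·c/n = 1416·1639/7095 = 327.1070
Stratum 2 (≥ 50 years): n = 5167; a·d/n = 1702·1635/5167 = 538.5659; b·c/n = 507·1323/5167 = 129.8163
OR_MH = (570.9395 + 538.5659) / (327.1070 + 129.8163) = 1109.5054 / 456.9233 = 2.42821

2.428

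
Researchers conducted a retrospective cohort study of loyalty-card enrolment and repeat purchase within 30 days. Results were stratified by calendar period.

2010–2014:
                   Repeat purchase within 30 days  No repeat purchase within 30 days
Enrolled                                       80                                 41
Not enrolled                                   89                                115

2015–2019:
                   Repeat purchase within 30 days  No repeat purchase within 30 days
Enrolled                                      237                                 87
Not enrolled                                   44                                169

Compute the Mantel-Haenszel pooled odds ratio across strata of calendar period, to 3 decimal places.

5.605

OR_MH = Σ(aᵢdᵢ/nᵢ) / Σ(bᵢcᵢ/nᵢ), where nᵢ is the stratum total.
Stratum 1 (2010–2014): n = 325; a·d/n = 80·115/325 = 28.3077; b·c/n = 41·89/325 = 11.2277
Stratum 2 (2015–2019): n = 537; a·d/n = 237·169/537 = 74.5866; b·c/n = 87·44/537 = 7.1285
OR_MH = (28.3077 + 74.5866) / (11.2277 + 7.1285) = 102.8943 / 18.3562 = 5.60543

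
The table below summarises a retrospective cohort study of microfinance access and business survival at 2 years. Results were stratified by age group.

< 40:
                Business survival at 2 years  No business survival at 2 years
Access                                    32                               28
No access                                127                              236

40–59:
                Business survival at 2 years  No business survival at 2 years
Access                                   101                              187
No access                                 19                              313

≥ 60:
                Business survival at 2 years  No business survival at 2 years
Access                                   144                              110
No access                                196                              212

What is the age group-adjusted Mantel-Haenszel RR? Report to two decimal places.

RR_MH = Σ(aᵢ·n₀ᵢ/nᵢ) / Σ(cᵢ·n₁ᵢ/nᵢ), with n₁ᵢ = aᵢ+bᵢ (exposed), n₀ᵢ = cᵢ+dᵢ (unexposed), nᵢ = n₁ᵢ+n₀ᵢ.
Stratum 1 (< 40): n₁ = 60, n₀ = 363, n = 423; a·n₀/n = 32·363/423 = 27.4610; c·n₁/n = 127·60/423 = 18.0142
Stratum 2 (40–59): n₁ = 288, n₀ = 332, n = 620; a·n₀/n = 101·332/620 = 54.0839; c·n₁/n = 19·288/620 = 8.8258
Stratum 3 (≥ 60): n₁ = 254, n₀ = 408, n = 662; a·n₀/n = 144·408/662 = 88.7492; c·n₁/n = 196·254/662 = 75.2024
RR_MH = (27.4610 + 54.0839 + 88.7492) / (18.0142 + 8.8258 + 75.2024) = 170.2941 / 102.0424 = 1.66886

1.67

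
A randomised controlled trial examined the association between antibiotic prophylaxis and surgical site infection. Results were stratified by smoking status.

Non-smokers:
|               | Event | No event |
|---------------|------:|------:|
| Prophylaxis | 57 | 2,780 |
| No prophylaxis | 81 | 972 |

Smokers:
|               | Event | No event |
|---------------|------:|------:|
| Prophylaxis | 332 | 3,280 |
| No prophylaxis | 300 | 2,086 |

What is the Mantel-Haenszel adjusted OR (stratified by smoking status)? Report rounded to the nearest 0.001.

0.584

OR_MH = Σ(aᵢdᵢ/nᵢ) / Σ(bᵢcᵢ/nᵢ), where nᵢ is the stratum total.
Stratum 1 (Non-smokers): n = 3890; a·d/n = 57·972/3890 = 14.2427; b·c/n = 2780·81/3890 = 57.8869
Stratum 2 (Smokers): n = 5998; a·d/n = 332·2086/5998 = 115.4638; b·c/n = 3280·300/5998 = 164.0547
OR_MH = (14.2427 + 115.4638) / (57.8869 + 164.0547) = 129.7065 / 221.9416 = 0.58442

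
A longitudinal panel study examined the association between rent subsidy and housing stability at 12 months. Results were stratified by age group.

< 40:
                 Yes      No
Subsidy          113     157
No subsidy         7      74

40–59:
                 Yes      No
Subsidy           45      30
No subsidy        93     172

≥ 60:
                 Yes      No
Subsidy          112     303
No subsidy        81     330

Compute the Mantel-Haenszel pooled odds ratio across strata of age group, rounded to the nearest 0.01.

2.22

OR_MH = Σ(aᵢdᵢ/nᵢ) / Σ(bᵢcᵢ/nᵢ), where nᵢ is the stratum total.
Stratum 1 (< 40): n = 351; a·d/n = 113·74/351 = 23.8234; b·c/n = 157·7/351 = 3.1311
Stratum 2 (40–59): n = 340; a·d/n = 45·172/340 = 22.7647; b·c/n = 30·93/340 = 8.2059
Stratum 3 (≥ 60): n = 826; a·d/n = 112·330/826 = 44.7458; b·c/n = 303·81/826 = 29.7131
OR_MH = (23.8234 + 22.7647 + 44.7458) / (3.1311 + 8.2059 + 29.7131) = 91.3338 / 41.0500 = 2.22494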